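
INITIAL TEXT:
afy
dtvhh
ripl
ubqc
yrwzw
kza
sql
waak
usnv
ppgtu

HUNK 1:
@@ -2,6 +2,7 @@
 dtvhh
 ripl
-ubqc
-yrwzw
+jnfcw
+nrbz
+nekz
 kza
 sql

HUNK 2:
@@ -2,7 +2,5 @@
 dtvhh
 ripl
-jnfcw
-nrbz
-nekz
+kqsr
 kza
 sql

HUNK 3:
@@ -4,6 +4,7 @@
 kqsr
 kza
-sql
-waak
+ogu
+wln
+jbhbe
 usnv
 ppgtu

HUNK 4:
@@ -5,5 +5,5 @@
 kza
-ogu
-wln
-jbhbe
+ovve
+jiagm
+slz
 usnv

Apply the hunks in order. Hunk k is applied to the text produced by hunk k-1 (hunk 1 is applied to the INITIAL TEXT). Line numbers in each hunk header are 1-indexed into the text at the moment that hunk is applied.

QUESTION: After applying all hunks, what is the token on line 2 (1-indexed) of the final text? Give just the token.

Answer: dtvhh

Derivation:
Hunk 1: at line 2 remove [ubqc,yrwzw] add [jnfcw,nrbz,nekz] -> 11 lines: afy dtvhh ripl jnfcw nrbz nekz kza sql waak usnv ppgtu
Hunk 2: at line 2 remove [jnfcw,nrbz,nekz] add [kqsr] -> 9 lines: afy dtvhh ripl kqsr kza sql waak usnv ppgtu
Hunk 3: at line 4 remove [sql,waak] add [ogu,wln,jbhbe] -> 10 lines: afy dtvhh ripl kqsr kza ogu wln jbhbe usnv ppgtu
Hunk 4: at line 5 remove [ogu,wln,jbhbe] add [ovve,jiagm,slz] -> 10 lines: afy dtvhh ripl kqsr kza ovve jiagm slz usnv ppgtu
Final line 2: dtvhh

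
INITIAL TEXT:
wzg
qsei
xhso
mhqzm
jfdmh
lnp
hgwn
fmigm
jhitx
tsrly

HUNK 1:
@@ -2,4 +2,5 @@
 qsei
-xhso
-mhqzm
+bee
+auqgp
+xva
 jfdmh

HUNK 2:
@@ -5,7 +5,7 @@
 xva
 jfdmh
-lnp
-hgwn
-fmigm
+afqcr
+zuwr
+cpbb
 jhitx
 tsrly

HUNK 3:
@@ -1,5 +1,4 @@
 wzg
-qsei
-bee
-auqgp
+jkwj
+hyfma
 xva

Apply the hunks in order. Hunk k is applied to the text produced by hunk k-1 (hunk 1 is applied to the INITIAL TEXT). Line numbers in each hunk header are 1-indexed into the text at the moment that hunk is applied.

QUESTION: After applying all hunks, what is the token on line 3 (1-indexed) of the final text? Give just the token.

Answer: hyfma

Derivation:
Hunk 1: at line 2 remove [xhso,mhqzm] add [bee,auqgp,xva] -> 11 lines: wzg qsei bee auqgp xva jfdmh lnp hgwn fmigm jhitx tsrly
Hunk 2: at line 5 remove [lnp,hgwn,fmigm] add [afqcr,zuwr,cpbb] -> 11 lines: wzg qsei bee auqgp xva jfdmh afqcr zuwr cpbb jhitx tsrly
Hunk 3: at line 1 remove [qsei,bee,auqgp] add [jkwj,hyfma] -> 10 lines: wzg jkwj hyfma xva jfdmh afqcr zuwr cpbb jhitx tsrly
Final line 3: hyfma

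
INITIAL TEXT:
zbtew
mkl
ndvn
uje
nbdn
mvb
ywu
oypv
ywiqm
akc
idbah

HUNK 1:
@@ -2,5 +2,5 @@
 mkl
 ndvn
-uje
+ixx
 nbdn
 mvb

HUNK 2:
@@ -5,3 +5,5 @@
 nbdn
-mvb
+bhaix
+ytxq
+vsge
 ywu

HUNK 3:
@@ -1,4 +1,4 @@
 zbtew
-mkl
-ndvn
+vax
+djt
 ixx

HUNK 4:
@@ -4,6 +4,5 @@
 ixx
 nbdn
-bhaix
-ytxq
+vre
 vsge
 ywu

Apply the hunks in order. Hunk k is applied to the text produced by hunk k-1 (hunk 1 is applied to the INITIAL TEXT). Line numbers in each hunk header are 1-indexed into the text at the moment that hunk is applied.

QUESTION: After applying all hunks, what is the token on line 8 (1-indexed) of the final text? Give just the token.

Answer: ywu

Derivation:
Hunk 1: at line 2 remove [uje] add [ixx] -> 11 lines: zbtew mkl ndvn ixx nbdn mvb ywu oypv ywiqm akc idbah
Hunk 2: at line 5 remove [mvb] add [bhaix,ytxq,vsge] -> 13 lines: zbtew mkl ndvn ixx nbdn bhaix ytxq vsge ywu oypv ywiqm akc idbah
Hunk 3: at line 1 remove [mkl,ndvn] add [vax,djt] -> 13 lines: zbtew vax djt ixx nbdn bhaix ytxq vsge ywu oypv ywiqm akc idbah
Hunk 4: at line 4 remove [bhaix,ytxq] add [vre] -> 12 lines: zbtew vax djt ixx nbdn vre vsge ywu oypv ywiqm akc idbah
Final line 8: ywu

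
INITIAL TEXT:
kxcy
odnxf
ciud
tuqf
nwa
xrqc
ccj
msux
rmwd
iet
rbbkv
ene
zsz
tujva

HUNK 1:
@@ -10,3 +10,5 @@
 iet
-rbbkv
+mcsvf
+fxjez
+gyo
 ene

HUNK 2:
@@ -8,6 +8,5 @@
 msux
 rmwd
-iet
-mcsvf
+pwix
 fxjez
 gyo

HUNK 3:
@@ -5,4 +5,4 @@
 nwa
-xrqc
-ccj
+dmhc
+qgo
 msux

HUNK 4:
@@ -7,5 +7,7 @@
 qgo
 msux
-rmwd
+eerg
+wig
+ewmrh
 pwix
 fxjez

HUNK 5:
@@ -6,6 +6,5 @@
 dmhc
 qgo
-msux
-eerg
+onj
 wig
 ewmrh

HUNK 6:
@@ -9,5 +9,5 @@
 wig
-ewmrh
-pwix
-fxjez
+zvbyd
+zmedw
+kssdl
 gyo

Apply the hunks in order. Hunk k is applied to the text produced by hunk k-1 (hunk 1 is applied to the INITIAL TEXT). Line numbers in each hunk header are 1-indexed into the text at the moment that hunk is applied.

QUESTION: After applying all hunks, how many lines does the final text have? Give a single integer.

Answer: 16

Derivation:
Hunk 1: at line 10 remove [rbbkv] add [mcsvf,fxjez,gyo] -> 16 lines: kxcy odnxf ciud tuqf nwa xrqc ccj msux rmwd iet mcsvf fxjez gyo ene zsz tujva
Hunk 2: at line 8 remove [iet,mcsvf] add [pwix] -> 15 lines: kxcy odnxf ciud tuqf nwa xrqc ccj msux rmwd pwix fxjez gyo ene zsz tujva
Hunk 3: at line 5 remove [xrqc,ccj] add [dmhc,qgo] -> 15 lines: kxcy odnxf ciud tuqf nwa dmhc qgo msux rmwd pwix fxjez gyo ene zsz tujva
Hunk 4: at line 7 remove [rmwd] add [eerg,wig,ewmrh] -> 17 lines: kxcy odnxf ciud tuqf nwa dmhc qgo msux eerg wig ewmrh pwix fxjez gyo ene zsz tujva
Hunk 5: at line 6 remove [msux,eerg] add [onj] -> 16 lines: kxcy odnxf ciud tuqf nwa dmhc qgo onj wig ewmrh pwix fxjez gyo ene zsz tujva
Hunk 6: at line 9 remove [ewmrh,pwix,fxjez] add [zvbyd,zmedw,kssdl] -> 16 lines: kxcy odnxf ciud tuqf nwa dmhc qgo onj wig zvbyd zmedw kssdl gyo ene zsz tujva
Final line count: 16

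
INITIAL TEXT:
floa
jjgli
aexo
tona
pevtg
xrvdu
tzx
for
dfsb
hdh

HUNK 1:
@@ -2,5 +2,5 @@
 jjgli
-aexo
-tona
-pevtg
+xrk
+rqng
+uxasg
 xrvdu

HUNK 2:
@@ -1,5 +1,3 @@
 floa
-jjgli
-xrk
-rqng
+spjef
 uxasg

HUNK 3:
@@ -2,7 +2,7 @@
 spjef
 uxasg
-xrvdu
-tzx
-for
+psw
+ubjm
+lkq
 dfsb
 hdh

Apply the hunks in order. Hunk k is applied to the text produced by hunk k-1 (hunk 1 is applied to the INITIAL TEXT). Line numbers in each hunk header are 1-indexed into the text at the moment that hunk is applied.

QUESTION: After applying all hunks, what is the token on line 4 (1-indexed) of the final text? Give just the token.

Hunk 1: at line 2 remove [aexo,tona,pevtg] add [xrk,rqng,uxasg] -> 10 lines: floa jjgli xrk rqng uxasg xrvdu tzx for dfsb hdh
Hunk 2: at line 1 remove [jjgli,xrk,rqng] add [spjef] -> 8 lines: floa spjef uxasg xrvdu tzx for dfsb hdh
Hunk 3: at line 2 remove [xrvdu,tzx,for] add [psw,ubjm,lkq] -> 8 lines: floa spjef uxasg psw ubjm lkq dfsb hdh
Final line 4: psw

Answer: psw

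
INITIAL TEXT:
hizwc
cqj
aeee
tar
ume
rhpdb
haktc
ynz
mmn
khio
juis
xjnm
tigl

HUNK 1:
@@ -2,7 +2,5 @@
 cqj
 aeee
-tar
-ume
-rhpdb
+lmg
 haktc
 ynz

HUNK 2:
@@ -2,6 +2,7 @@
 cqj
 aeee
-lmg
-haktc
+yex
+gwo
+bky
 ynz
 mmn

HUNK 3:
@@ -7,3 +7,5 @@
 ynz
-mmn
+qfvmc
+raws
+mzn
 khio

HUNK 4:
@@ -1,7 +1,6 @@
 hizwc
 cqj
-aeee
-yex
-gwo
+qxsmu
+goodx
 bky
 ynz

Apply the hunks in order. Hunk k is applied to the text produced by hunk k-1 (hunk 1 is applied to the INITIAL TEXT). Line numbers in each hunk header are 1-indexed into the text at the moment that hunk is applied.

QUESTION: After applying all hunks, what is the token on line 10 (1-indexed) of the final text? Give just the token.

Hunk 1: at line 2 remove [tar,ume,rhpdb] add [lmg] -> 11 lines: hizwc cqj aeee lmg haktc ynz mmn khio juis xjnm tigl
Hunk 2: at line 2 remove [lmg,haktc] add [yex,gwo,bky] -> 12 lines: hizwc cqj aeee yex gwo bky ynz mmn khio juis xjnm tigl
Hunk 3: at line 7 remove [mmn] add [qfvmc,raws,mzn] -> 14 lines: hizwc cqj aeee yex gwo bky ynz qfvmc raws mzn khio juis xjnm tigl
Hunk 4: at line 1 remove [aeee,yex,gwo] add [qxsmu,goodx] -> 13 lines: hizwc cqj qxsmu goodx bky ynz qfvmc raws mzn khio juis xjnm tigl
Final line 10: khio

Answer: khio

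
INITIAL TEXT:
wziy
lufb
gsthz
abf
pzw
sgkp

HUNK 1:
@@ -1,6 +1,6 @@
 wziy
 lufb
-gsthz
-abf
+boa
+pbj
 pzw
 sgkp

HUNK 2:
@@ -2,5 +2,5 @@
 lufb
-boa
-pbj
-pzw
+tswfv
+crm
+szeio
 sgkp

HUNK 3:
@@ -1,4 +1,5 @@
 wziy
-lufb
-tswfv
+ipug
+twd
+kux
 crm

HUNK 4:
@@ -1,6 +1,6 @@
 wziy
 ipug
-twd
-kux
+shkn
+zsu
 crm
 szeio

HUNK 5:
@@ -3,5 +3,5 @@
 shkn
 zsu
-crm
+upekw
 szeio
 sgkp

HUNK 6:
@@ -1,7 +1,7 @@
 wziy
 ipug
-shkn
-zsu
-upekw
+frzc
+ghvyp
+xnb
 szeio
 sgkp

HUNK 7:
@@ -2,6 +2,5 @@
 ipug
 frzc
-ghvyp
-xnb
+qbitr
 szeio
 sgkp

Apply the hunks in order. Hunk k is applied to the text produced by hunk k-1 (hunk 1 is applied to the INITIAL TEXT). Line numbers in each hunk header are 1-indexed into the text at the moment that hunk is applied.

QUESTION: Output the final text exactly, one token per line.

Answer: wziy
ipug
frzc
qbitr
szeio
sgkp

Derivation:
Hunk 1: at line 1 remove [gsthz,abf] add [boa,pbj] -> 6 lines: wziy lufb boa pbj pzw sgkp
Hunk 2: at line 2 remove [boa,pbj,pzw] add [tswfv,crm,szeio] -> 6 lines: wziy lufb tswfv crm szeio sgkp
Hunk 3: at line 1 remove [lufb,tswfv] add [ipug,twd,kux] -> 7 lines: wziy ipug twd kux crm szeio sgkp
Hunk 4: at line 1 remove [twd,kux] add [shkn,zsu] -> 7 lines: wziy ipug shkn zsu crm szeio sgkp
Hunk 5: at line 3 remove [crm] add [upekw] -> 7 lines: wziy ipug shkn zsu upekw szeio sgkp
Hunk 6: at line 1 remove [shkn,zsu,upekw] add [frzc,ghvyp,xnb] -> 7 lines: wziy ipug frzc ghvyp xnb szeio sgkp
Hunk 7: at line 2 remove [ghvyp,xnb] add [qbitr] -> 6 lines: wziy ipug frzc qbitr szeio sgkp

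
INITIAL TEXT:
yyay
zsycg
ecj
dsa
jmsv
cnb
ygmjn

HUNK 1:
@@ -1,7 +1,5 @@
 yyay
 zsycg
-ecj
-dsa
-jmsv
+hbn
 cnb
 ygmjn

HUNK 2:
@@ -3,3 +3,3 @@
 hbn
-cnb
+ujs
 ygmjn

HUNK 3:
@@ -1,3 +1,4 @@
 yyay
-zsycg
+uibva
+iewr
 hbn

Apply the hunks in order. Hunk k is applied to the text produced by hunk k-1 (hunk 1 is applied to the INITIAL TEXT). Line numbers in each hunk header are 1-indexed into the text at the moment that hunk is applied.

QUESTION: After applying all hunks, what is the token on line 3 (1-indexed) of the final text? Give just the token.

Hunk 1: at line 1 remove [ecj,dsa,jmsv] add [hbn] -> 5 lines: yyay zsycg hbn cnb ygmjn
Hunk 2: at line 3 remove [cnb] add [ujs] -> 5 lines: yyay zsycg hbn ujs ygmjn
Hunk 3: at line 1 remove [zsycg] add [uibva,iewr] -> 6 lines: yyay uibva iewr hbn ujs ygmjn
Final line 3: iewr

Answer: iewr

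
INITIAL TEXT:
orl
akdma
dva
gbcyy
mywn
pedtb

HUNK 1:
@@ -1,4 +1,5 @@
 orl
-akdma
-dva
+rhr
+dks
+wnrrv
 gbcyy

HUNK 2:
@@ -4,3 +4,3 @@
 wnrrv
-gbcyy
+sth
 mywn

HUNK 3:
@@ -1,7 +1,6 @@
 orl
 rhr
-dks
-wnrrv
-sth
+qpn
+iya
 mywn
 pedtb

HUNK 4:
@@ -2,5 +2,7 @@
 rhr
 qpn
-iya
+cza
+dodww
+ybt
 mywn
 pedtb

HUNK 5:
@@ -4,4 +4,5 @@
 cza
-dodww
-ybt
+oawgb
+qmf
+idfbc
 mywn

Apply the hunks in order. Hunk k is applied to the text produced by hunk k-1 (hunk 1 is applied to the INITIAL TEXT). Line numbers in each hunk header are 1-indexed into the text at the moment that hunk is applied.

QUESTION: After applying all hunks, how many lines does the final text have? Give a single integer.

Hunk 1: at line 1 remove [akdma,dva] add [rhr,dks,wnrrv] -> 7 lines: orl rhr dks wnrrv gbcyy mywn pedtb
Hunk 2: at line 4 remove [gbcyy] add [sth] -> 7 lines: orl rhr dks wnrrv sth mywn pedtb
Hunk 3: at line 1 remove [dks,wnrrv,sth] add [qpn,iya] -> 6 lines: orl rhr qpn iya mywn pedtb
Hunk 4: at line 2 remove [iya] add [cza,dodww,ybt] -> 8 lines: orl rhr qpn cza dodww ybt mywn pedtb
Hunk 5: at line 4 remove [dodww,ybt] add [oawgb,qmf,idfbc] -> 9 lines: orl rhr qpn cza oawgb qmf idfbc mywn pedtb
Final line count: 9

Answer: 9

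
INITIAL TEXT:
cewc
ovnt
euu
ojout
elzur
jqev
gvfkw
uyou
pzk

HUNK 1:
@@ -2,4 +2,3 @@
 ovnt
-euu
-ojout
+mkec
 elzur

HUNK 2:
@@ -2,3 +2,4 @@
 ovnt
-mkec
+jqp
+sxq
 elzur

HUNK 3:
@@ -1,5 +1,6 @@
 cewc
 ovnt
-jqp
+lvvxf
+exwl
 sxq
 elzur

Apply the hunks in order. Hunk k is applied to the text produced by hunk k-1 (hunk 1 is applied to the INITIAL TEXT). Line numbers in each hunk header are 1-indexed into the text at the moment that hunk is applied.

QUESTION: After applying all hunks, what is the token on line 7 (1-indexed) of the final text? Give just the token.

Hunk 1: at line 2 remove [euu,ojout] add [mkec] -> 8 lines: cewc ovnt mkec elzur jqev gvfkw uyou pzk
Hunk 2: at line 2 remove [mkec] add [jqp,sxq] -> 9 lines: cewc ovnt jqp sxq elzur jqev gvfkw uyou pzk
Hunk 3: at line 1 remove [jqp] add [lvvxf,exwl] -> 10 lines: cewc ovnt lvvxf exwl sxq elzur jqev gvfkw uyou pzk
Final line 7: jqev

Answer: jqev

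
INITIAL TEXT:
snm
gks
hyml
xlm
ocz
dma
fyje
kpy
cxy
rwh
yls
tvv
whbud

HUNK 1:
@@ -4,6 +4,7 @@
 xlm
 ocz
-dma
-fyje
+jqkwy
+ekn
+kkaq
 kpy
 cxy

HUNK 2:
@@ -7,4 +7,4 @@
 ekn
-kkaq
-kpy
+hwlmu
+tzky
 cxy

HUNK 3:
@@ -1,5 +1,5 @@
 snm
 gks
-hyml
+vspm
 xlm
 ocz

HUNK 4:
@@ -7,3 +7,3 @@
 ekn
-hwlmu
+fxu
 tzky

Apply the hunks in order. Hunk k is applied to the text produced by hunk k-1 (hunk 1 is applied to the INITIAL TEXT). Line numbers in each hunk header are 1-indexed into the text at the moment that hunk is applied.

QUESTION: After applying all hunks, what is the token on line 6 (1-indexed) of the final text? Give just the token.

Answer: jqkwy

Derivation:
Hunk 1: at line 4 remove [dma,fyje] add [jqkwy,ekn,kkaq] -> 14 lines: snm gks hyml xlm ocz jqkwy ekn kkaq kpy cxy rwh yls tvv whbud
Hunk 2: at line 7 remove [kkaq,kpy] add [hwlmu,tzky] -> 14 lines: snm gks hyml xlm ocz jqkwy ekn hwlmu tzky cxy rwh yls tvv whbud
Hunk 3: at line 1 remove [hyml] add [vspm] -> 14 lines: snm gks vspm xlm ocz jqkwy ekn hwlmu tzky cxy rwh yls tvv whbud
Hunk 4: at line 7 remove [hwlmu] add [fxu] -> 14 lines: snm gks vspm xlm ocz jqkwy ekn fxu tzky cxy rwh yls tvv whbud
Final line 6: jqkwy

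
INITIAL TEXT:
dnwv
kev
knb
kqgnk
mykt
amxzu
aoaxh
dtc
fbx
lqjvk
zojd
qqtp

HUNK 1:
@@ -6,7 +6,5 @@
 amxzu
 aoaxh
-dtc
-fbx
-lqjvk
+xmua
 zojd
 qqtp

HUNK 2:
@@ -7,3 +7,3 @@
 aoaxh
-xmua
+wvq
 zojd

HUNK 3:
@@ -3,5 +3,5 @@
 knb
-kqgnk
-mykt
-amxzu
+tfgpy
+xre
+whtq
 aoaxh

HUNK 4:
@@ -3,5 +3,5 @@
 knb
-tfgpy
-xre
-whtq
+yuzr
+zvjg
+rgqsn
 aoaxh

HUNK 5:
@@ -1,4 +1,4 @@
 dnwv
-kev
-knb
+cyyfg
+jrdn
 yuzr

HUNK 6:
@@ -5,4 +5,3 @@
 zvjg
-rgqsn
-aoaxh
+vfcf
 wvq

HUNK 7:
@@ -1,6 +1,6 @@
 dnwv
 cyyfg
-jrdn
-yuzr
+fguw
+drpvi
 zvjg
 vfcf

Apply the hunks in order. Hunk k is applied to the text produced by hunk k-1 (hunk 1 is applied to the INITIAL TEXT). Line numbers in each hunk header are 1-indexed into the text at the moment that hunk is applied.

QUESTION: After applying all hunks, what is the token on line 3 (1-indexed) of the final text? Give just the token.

Answer: fguw

Derivation:
Hunk 1: at line 6 remove [dtc,fbx,lqjvk] add [xmua] -> 10 lines: dnwv kev knb kqgnk mykt amxzu aoaxh xmua zojd qqtp
Hunk 2: at line 7 remove [xmua] add [wvq] -> 10 lines: dnwv kev knb kqgnk mykt amxzu aoaxh wvq zojd qqtp
Hunk 3: at line 3 remove [kqgnk,mykt,amxzu] add [tfgpy,xre,whtq] -> 10 lines: dnwv kev knb tfgpy xre whtq aoaxh wvq zojd qqtp
Hunk 4: at line 3 remove [tfgpy,xre,whtq] add [yuzr,zvjg,rgqsn] -> 10 lines: dnwv kev knb yuzr zvjg rgqsn aoaxh wvq zojd qqtp
Hunk 5: at line 1 remove [kev,knb] add [cyyfg,jrdn] -> 10 lines: dnwv cyyfg jrdn yuzr zvjg rgqsn aoaxh wvq zojd qqtp
Hunk 6: at line 5 remove [rgqsn,aoaxh] add [vfcf] -> 9 lines: dnwv cyyfg jrdn yuzr zvjg vfcf wvq zojd qqtp
Hunk 7: at line 1 remove [jrdn,yuzr] add [fguw,drpvi] -> 9 lines: dnwv cyyfg fguw drpvi zvjg vfcf wvq zojd qqtp
Final line 3: fguw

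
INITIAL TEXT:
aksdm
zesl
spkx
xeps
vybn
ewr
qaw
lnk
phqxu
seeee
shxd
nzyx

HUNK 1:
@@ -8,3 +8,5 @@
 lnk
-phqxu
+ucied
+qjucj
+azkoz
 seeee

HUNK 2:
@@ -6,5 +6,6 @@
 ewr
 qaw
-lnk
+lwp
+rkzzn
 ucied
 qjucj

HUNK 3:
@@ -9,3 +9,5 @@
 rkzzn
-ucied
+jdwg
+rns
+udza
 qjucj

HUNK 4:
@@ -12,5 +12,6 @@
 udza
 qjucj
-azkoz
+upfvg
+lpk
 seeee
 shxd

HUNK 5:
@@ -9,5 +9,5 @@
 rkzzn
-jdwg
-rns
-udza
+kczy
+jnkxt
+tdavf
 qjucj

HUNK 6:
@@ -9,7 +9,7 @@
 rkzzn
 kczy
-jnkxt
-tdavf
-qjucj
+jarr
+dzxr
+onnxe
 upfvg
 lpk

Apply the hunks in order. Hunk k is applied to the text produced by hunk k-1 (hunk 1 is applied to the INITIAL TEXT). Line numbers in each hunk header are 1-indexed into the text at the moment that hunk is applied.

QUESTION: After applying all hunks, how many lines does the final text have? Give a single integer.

Hunk 1: at line 8 remove [phqxu] add [ucied,qjucj,azkoz] -> 14 lines: aksdm zesl spkx xeps vybn ewr qaw lnk ucied qjucj azkoz seeee shxd nzyx
Hunk 2: at line 6 remove [lnk] add [lwp,rkzzn] -> 15 lines: aksdm zesl spkx xeps vybn ewr qaw lwp rkzzn ucied qjucj azkoz seeee shxd nzyx
Hunk 3: at line 9 remove [ucied] add [jdwg,rns,udza] -> 17 lines: aksdm zesl spkx xeps vybn ewr qaw lwp rkzzn jdwg rns udza qjucj azkoz seeee shxd nzyx
Hunk 4: at line 12 remove [azkoz] add [upfvg,lpk] -> 18 lines: aksdm zesl spkx xeps vybn ewr qaw lwp rkzzn jdwg rns udza qjucj upfvg lpk seeee shxd nzyx
Hunk 5: at line 9 remove [jdwg,rns,udza] add [kczy,jnkxt,tdavf] -> 18 lines: aksdm zesl spkx xeps vybn ewr qaw lwp rkzzn kczy jnkxt tdavf qjucj upfvg lpk seeee shxd nzyx
Hunk 6: at line 9 remove [jnkxt,tdavf,qjucj] add [jarr,dzxr,onnxe] -> 18 lines: aksdm zesl spkx xeps vybn ewr qaw lwp rkzzn kczy jarr dzxr onnxe upfvg lpk seeee shxd nzyx
Final line count: 18

Answer: 18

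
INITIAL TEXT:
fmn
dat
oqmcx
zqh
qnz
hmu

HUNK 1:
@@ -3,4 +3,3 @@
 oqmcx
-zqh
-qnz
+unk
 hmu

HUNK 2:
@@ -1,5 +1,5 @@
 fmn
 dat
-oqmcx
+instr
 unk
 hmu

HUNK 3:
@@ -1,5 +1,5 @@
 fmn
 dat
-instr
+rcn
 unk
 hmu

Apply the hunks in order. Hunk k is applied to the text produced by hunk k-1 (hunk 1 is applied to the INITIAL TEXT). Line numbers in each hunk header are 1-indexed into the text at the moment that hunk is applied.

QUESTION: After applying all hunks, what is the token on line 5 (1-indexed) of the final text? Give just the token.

Hunk 1: at line 3 remove [zqh,qnz] add [unk] -> 5 lines: fmn dat oqmcx unk hmu
Hunk 2: at line 1 remove [oqmcx] add [instr] -> 5 lines: fmn dat instr unk hmu
Hunk 3: at line 1 remove [instr] add [rcn] -> 5 lines: fmn dat rcn unk hmu
Final line 5: hmu

Answer: hmu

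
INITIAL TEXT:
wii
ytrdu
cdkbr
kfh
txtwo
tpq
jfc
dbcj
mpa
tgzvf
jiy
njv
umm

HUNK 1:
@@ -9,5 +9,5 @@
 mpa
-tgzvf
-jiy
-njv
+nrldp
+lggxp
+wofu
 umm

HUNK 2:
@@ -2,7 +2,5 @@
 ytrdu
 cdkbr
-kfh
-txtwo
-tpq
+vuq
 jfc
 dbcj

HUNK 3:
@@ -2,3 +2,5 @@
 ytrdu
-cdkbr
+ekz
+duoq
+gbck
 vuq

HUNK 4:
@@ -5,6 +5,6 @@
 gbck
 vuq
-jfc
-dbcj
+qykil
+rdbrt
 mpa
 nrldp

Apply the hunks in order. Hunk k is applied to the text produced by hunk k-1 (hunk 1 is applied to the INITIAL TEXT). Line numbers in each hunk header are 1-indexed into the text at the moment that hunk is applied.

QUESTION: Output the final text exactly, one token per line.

Hunk 1: at line 9 remove [tgzvf,jiy,njv] add [nrldp,lggxp,wofu] -> 13 lines: wii ytrdu cdkbr kfh txtwo tpq jfc dbcj mpa nrldp lggxp wofu umm
Hunk 2: at line 2 remove [kfh,txtwo,tpq] add [vuq] -> 11 lines: wii ytrdu cdkbr vuq jfc dbcj mpa nrldp lggxp wofu umm
Hunk 3: at line 2 remove [cdkbr] add [ekz,duoq,gbck] -> 13 lines: wii ytrdu ekz duoq gbck vuq jfc dbcj mpa nrldp lggxp wofu umm
Hunk 4: at line 5 remove [jfc,dbcj] add [qykil,rdbrt] -> 13 lines: wii ytrdu ekz duoq gbck vuq qykil rdbrt mpa nrldp lggxp wofu umm

Answer: wii
ytrdu
ekz
duoq
gbck
vuq
qykil
rdbrt
mpa
nrldp
lggxp
wofu
umm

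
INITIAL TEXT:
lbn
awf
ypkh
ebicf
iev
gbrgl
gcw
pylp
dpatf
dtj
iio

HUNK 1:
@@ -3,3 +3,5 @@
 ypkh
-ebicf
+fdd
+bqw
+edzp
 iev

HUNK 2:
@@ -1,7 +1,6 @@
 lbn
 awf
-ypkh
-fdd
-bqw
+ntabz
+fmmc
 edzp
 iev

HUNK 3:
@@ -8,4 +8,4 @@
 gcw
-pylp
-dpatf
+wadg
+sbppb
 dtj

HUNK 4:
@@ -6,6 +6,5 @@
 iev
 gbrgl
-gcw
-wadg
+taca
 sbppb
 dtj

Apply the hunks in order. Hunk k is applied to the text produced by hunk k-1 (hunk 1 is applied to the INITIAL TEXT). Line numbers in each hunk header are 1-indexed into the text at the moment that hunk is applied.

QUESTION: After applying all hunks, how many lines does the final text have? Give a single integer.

Answer: 11

Derivation:
Hunk 1: at line 3 remove [ebicf] add [fdd,bqw,edzp] -> 13 lines: lbn awf ypkh fdd bqw edzp iev gbrgl gcw pylp dpatf dtj iio
Hunk 2: at line 1 remove [ypkh,fdd,bqw] add [ntabz,fmmc] -> 12 lines: lbn awf ntabz fmmc edzp iev gbrgl gcw pylp dpatf dtj iio
Hunk 3: at line 8 remove [pylp,dpatf] add [wadg,sbppb] -> 12 lines: lbn awf ntabz fmmc edzp iev gbrgl gcw wadg sbppb dtj iio
Hunk 4: at line 6 remove [gcw,wadg] add [taca] -> 11 lines: lbn awf ntabz fmmc edzp iev gbrgl taca sbppb dtj iio
Final line count: 11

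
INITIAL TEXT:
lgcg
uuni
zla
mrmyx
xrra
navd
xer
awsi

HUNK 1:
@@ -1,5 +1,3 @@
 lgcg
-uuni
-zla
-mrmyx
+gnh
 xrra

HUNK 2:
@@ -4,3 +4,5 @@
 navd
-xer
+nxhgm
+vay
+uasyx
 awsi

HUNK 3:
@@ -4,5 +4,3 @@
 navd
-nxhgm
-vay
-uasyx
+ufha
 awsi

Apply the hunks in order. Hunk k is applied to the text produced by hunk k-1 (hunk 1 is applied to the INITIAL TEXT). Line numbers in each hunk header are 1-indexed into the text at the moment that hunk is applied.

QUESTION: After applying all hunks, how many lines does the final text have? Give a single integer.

Hunk 1: at line 1 remove [uuni,zla,mrmyx] add [gnh] -> 6 lines: lgcg gnh xrra navd xer awsi
Hunk 2: at line 4 remove [xer] add [nxhgm,vay,uasyx] -> 8 lines: lgcg gnh xrra navd nxhgm vay uasyx awsi
Hunk 3: at line 4 remove [nxhgm,vay,uasyx] add [ufha] -> 6 lines: lgcg gnh xrra navd ufha awsi
Final line count: 6

Answer: 6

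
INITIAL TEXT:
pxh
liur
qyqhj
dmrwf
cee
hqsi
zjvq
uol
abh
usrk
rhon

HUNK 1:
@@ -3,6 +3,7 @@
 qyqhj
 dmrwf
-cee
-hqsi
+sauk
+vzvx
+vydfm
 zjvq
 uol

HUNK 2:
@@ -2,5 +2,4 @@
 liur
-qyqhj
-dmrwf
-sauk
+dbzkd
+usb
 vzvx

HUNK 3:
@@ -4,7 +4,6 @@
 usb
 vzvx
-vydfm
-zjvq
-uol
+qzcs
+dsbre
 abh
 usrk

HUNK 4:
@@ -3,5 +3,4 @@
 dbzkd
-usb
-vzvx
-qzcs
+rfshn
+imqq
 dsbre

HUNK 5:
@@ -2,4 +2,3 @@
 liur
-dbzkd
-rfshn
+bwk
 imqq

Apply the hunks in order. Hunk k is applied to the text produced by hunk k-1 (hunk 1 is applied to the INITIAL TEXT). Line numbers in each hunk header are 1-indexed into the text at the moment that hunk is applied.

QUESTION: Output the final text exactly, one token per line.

Hunk 1: at line 3 remove [cee,hqsi] add [sauk,vzvx,vydfm] -> 12 lines: pxh liur qyqhj dmrwf sauk vzvx vydfm zjvq uol abh usrk rhon
Hunk 2: at line 2 remove [qyqhj,dmrwf,sauk] add [dbzkd,usb] -> 11 lines: pxh liur dbzkd usb vzvx vydfm zjvq uol abh usrk rhon
Hunk 3: at line 4 remove [vydfm,zjvq,uol] add [qzcs,dsbre] -> 10 lines: pxh liur dbzkd usb vzvx qzcs dsbre abh usrk rhon
Hunk 4: at line 3 remove [usb,vzvx,qzcs] add [rfshn,imqq] -> 9 lines: pxh liur dbzkd rfshn imqq dsbre abh usrk rhon
Hunk 5: at line 2 remove [dbzkd,rfshn] add [bwk] -> 8 lines: pxh liur bwk imqq dsbre abh usrk rhon

Answer: pxh
liur
bwk
imqq
dsbre
abh
usrk
rhon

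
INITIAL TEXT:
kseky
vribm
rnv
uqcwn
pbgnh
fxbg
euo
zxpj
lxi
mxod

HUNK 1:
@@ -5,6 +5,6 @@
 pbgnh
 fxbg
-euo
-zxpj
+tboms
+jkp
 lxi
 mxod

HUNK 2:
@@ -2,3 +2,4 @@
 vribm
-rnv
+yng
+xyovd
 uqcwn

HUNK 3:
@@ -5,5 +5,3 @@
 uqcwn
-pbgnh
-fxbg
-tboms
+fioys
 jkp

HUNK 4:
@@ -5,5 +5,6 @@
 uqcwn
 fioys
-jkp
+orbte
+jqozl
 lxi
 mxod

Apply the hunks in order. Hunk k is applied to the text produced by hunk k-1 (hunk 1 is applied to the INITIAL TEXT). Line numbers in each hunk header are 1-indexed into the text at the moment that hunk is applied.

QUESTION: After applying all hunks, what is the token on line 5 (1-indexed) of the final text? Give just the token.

Hunk 1: at line 5 remove [euo,zxpj] add [tboms,jkp] -> 10 lines: kseky vribm rnv uqcwn pbgnh fxbg tboms jkp lxi mxod
Hunk 2: at line 2 remove [rnv] add [yng,xyovd] -> 11 lines: kseky vribm yng xyovd uqcwn pbgnh fxbg tboms jkp lxi mxod
Hunk 3: at line 5 remove [pbgnh,fxbg,tboms] add [fioys] -> 9 lines: kseky vribm yng xyovd uqcwn fioys jkp lxi mxod
Hunk 4: at line 5 remove [jkp] add [orbte,jqozl] -> 10 lines: kseky vribm yng xyovd uqcwn fioys orbte jqozl lxi mxod
Final line 5: uqcwn

Answer: uqcwn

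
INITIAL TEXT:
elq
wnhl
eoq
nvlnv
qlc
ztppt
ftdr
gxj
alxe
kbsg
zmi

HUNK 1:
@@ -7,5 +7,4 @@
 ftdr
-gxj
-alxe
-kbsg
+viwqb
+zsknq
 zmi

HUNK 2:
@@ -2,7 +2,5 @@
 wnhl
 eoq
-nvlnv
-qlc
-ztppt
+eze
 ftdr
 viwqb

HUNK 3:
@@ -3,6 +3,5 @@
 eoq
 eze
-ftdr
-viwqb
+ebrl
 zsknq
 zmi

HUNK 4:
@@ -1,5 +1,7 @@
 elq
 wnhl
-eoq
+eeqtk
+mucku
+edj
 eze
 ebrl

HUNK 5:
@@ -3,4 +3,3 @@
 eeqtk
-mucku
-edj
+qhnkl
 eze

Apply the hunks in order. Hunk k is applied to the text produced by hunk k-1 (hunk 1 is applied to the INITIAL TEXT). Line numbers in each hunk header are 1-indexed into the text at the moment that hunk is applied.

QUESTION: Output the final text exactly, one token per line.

Answer: elq
wnhl
eeqtk
qhnkl
eze
ebrl
zsknq
zmi

Derivation:
Hunk 1: at line 7 remove [gxj,alxe,kbsg] add [viwqb,zsknq] -> 10 lines: elq wnhl eoq nvlnv qlc ztppt ftdr viwqb zsknq zmi
Hunk 2: at line 2 remove [nvlnv,qlc,ztppt] add [eze] -> 8 lines: elq wnhl eoq eze ftdr viwqb zsknq zmi
Hunk 3: at line 3 remove [ftdr,viwqb] add [ebrl] -> 7 lines: elq wnhl eoq eze ebrl zsknq zmi
Hunk 4: at line 1 remove [eoq] add [eeqtk,mucku,edj] -> 9 lines: elq wnhl eeqtk mucku edj eze ebrl zsknq zmi
Hunk 5: at line 3 remove [mucku,edj] add [qhnkl] -> 8 lines: elq wnhl eeqtk qhnkl eze ebrl zsknq zmi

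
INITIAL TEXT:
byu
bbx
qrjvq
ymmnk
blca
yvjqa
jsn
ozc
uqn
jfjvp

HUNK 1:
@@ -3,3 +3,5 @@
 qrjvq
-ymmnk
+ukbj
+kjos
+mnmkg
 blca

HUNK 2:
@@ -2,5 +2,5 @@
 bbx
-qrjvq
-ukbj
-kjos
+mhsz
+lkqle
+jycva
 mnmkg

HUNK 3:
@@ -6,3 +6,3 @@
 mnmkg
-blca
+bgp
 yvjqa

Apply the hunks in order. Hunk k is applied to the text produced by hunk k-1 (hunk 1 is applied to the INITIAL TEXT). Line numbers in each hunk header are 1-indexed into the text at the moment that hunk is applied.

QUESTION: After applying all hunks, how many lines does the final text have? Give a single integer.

Answer: 12

Derivation:
Hunk 1: at line 3 remove [ymmnk] add [ukbj,kjos,mnmkg] -> 12 lines: byu bbx qrjvq ukbj kjos mnmkg blca yvjqa jsn ozc uqn jfjvp
Hunk 2: at line 2 remove [qrjvq,ukbj,kjos] add [mhsz,lkqle,jycva] -> 12 lines: byu bbx mhsz lkqle jycva mnmkg blca yvjqa jsn ozc uqn jfjvp
Hunk 3: at line 6 remove [blca] add [bgp] -> 12 lines: byu bbx mhsz lkqle jycva mnmkg bgp yvjqa jsn ozc uqn jfjvp
Final line count: 12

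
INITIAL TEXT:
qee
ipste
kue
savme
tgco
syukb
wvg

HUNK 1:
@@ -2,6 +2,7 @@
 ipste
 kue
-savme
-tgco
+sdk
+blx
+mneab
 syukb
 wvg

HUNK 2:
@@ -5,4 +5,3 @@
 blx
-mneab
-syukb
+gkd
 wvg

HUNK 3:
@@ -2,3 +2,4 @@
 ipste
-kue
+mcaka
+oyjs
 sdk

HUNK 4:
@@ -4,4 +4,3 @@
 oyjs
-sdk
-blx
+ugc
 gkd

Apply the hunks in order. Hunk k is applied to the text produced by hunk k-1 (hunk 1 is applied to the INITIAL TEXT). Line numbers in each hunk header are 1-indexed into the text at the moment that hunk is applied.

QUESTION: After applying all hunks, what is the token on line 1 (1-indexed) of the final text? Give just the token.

Hunk 1: at line 2 remove [savme,tgco] add [sdk,blx,mneab] -> 8 lines: qee ipste kue sdk blx mneab syukb wvg
Hunk 2: at line 5 remove [mneab,syukb] add [gkd] -> 7 lines: qee ipste kue sdk blx gkd wvg
Hunk 3: at line 2 remove [kue] add [mcaka,oyjs] -> 8 lines: qee ipste mcaka oyjs sdk blx gkd wvg
Hunk 4: at line 4 remove [sdk,blx] add [ugc] -> 7 lines: qee ipste mcaka oyjs ugc gkd wvg
Final line 1: qee

Answer: qee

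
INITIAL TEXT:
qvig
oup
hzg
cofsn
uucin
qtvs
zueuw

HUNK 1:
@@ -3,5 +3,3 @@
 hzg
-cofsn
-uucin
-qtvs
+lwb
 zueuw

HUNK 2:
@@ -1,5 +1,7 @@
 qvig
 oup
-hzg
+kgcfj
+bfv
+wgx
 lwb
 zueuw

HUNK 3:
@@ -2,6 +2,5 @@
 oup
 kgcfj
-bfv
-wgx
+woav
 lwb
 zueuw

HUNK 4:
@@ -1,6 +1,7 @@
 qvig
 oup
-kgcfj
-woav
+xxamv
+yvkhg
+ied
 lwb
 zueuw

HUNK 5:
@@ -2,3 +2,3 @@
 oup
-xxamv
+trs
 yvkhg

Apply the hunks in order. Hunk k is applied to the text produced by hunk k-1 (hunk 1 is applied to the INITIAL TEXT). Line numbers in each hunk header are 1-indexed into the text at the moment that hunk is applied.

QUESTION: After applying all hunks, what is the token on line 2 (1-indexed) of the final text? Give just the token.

Hunk 1: at line 3 remove [cofsn,uucin,qtvs] add [lwb] -> 5 lines: qvig oup hzg lwb zueuw
Hunk 2: at line 1 remove [hzg] add [kgcfj,bfv,wgx] -> 7 lines: qvig oup kgcfj bfv wgx lwb zueuw
Hunk 3: at line 2 remove [bfv,wgx] add [woav] -> 6 lines: qvig oup kgcfj woav lwb zueuw
Hunk 4: at line 1 remove [kgcfj,woav] add [xxamv,yvkhg,ied] -> 7 lines: qvig oup xxamv yvkhg ied lwb zueuw
Hunk 5: at line 2 remove [xxamv] add [trs] -> 7 lines: qvig oup trs yvkhg ied lwb zueuw
Final line 2: oup

Answer: oup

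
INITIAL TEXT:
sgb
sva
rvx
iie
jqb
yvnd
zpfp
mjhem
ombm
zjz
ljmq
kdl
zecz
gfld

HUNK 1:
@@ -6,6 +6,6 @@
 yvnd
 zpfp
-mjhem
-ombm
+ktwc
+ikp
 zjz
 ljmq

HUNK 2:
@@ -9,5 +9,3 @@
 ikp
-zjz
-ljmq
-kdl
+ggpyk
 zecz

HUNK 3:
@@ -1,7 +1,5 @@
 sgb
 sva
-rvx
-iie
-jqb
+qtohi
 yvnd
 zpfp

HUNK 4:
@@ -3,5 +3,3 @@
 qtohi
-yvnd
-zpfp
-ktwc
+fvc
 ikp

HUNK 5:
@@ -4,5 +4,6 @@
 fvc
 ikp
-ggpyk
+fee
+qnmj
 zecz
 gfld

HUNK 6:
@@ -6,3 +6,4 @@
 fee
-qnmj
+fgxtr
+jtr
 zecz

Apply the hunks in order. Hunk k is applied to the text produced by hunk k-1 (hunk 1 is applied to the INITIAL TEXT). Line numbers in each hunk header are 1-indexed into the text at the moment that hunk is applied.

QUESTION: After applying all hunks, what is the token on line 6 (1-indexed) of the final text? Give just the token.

Hunk 1: at line 6 remove [mjhem,ombm] add [ktwc,ikp] -> 14 lines: sgb sva rvx iie jqb yvnd zpfp ktwc ikp zjz ljmq kdl zecz gfld
Hunk 2: at line 9 remove [zjz,ljmq,kdl] add [ggpyk] -> 12 lines: sgb sva rvx iie jqb yvnd zpfp ktwc ikp ggpyk zecz gfld
Hunk 3: at line 1 remove [rvx,iie,jqb] add [qtohi] -> 10 lines: sgb sva qtohi yvnd zpfp ktwc ikp ggpyk zecz gfld
Hunk 4: at line 3 remove [yvnd,zpfp,ktwc] add [fvc] -> 8 lines: sgb sva qtohi fvc ikp ggpyk zecz gfld
Hunk 5: at line 4 remove [ggpyk] add [fee,qnmj] -> 9 lines: sgb sva qtohi fvc ikp fee qnmj zecz gfld
Hunk 6: at line 6 remove [qnmj] add [fgxtr,jtr] -> 10 lines: sgb sva qtohi fvc ikp fee fgxtr jtr zecz gfld
Final line 6: fee

Answer: fee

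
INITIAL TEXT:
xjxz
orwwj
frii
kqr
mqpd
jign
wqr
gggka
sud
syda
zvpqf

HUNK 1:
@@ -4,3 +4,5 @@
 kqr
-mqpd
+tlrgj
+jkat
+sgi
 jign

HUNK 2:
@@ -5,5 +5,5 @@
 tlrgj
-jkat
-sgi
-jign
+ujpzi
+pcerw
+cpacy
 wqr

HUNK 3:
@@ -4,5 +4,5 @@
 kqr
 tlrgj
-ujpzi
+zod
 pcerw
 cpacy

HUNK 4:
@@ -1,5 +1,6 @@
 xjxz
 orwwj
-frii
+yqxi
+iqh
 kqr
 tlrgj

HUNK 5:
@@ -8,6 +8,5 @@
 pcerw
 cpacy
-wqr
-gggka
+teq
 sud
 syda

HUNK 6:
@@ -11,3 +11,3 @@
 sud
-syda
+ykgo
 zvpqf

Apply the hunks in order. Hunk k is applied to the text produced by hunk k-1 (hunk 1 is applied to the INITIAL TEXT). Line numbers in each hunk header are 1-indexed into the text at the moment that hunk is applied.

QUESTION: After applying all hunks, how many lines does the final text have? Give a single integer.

Answer: 13

Derivation:
Hunk 1: at line 4 remove [mqpd] add [tlrgj,jkat,sgi] -> 13 lines: xjxz orwwj frii kqr tlrgj jkat sgi jign wqr gggka sud syda zvpqf
Hunk 2: at line 5 remove [jkat,sgi,jign] add [ujpzi,pcerw,cpacy] -> 13 lines: xjxz orwwj frii kqr tlrgj ujpzi pcerw cpacy wqr gggka sud syda zvpqf
Hunk 3: at line 4 remove [ujpzi] add [zod] -> 13 lines: xjxz orwwj frii kqr tlrgj zod pcerw cpacy wqr gggka sud syda zvpqf
Hunk 4: at line 1 remove [frii] add [yqxi,iqh] -> 14 lines: xjxz orwwj yqxi iqh kqr tlrgj zod pcerw cpacy wqr gggka sud syda zvpqf
Hunk 5: at line 8 remove [wqr,gggka] add [teq] -> 13 lines: xjxz orwwj yqxi iqh kqr tlrgj zod pcerw cpacy teq sud syda zvpqf
Hunk 6: at line 11 remove [syda] add [ykgo] -> 13 lines: xjxz orwwj yqxi iqh kqr tlrgj zod pcerw cpacy teq sud ykgo zvpqf
Final line count: 13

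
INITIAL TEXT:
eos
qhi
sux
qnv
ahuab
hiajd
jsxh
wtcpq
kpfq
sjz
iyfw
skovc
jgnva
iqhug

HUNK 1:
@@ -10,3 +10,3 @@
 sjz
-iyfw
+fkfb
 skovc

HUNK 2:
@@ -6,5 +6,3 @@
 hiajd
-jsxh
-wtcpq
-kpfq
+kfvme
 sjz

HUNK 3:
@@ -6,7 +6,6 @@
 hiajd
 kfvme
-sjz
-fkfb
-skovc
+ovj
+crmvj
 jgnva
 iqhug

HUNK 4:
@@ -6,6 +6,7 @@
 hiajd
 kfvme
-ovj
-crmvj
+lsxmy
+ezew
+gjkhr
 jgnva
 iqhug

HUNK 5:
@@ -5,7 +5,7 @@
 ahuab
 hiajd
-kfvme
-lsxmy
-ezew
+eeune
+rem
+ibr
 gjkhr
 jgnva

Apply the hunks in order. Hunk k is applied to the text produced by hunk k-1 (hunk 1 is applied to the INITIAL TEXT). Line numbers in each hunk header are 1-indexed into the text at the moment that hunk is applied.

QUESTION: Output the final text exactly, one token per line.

Answer: eos
qhi
sux
qnv
ahuab
hiajd
eeune
rem
ibr
gjkhr
jgnva
iqhug

Derivation:
Hunk 1: at line 10 remove [iyfw] add [fkfb] -> 14 lines: eos qhi sux qnv ahuab hiajd jsxh wtcpq kpfq sjz fkfb skovc jgnva iqhug
Hunk 2: at line 6 remove [jsxh,wtcpq,kpfq] add [kfvme] -> 12 lines: eos qhi sux qnv ahuab hiajd kfvme sjz fkfb skovc jgnva iqhug
Hunk 3: at line 6 remove [sjz,fkfb,skovc] add [ovj,crmvj] -> 11 lines: eos qhi sux qnv ahuab hiajd kfvme ovj crmvj jgnva iqhug
Hunk 4: at line 6 remove [ovj,crmvj] add [lsxmy,ezew,gjkhr] -> 12 lines: eos qhi sux qnv ahuab hiajd kfvme lsxmy ezew gjkhr jgnva iqhug
Hunk 5: at line 5 remove [kfvme,lsxmy,ezew] add [eeune,rem,ibr] -> 12 lines: eos qhi sux qnv ahuab hiajd eeune rem ibr gjkhr jgnva iqhug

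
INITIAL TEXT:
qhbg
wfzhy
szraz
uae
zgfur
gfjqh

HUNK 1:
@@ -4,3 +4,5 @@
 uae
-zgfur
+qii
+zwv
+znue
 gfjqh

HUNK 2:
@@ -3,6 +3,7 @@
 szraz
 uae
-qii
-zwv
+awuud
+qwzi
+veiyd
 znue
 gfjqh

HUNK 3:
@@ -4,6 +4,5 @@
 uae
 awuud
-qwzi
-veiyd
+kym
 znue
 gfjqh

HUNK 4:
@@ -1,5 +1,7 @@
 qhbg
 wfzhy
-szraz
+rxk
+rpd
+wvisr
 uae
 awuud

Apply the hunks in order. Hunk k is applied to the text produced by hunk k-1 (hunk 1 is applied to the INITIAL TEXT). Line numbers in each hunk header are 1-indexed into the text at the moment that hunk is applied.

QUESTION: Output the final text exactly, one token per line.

Hunk 1: at line 4 remove [zgfur] add [qii,zwv,znue] -> 8 lines: qhbg wfzhy szraz uae qii zwv znue gfjqh
Hunk 2: at line 3 remove [qii,zwv] add [awuud,qwzi,veiyd] -> 9 lines: qhbg wfzhy szraz uae awuud qwzi veiyd znue gfjqh
Hunk 3: at line 4 remove [qwzi,veiyd] add [kym] -> 8 lines: qhbg wfzhy szraz uae awuud kym znue gfjqh
Hunk 4: at line 1 remove [szraz] add [rxk,rpd,wvisr] -> 10 lines: qhbg wfzhy rxk rpd wvisr uae awuud kym znue gfjqh

Answer: qhbg
wfzhy
rxk
rpd
wvisr
uae
awuud
kym
znue
gfjqh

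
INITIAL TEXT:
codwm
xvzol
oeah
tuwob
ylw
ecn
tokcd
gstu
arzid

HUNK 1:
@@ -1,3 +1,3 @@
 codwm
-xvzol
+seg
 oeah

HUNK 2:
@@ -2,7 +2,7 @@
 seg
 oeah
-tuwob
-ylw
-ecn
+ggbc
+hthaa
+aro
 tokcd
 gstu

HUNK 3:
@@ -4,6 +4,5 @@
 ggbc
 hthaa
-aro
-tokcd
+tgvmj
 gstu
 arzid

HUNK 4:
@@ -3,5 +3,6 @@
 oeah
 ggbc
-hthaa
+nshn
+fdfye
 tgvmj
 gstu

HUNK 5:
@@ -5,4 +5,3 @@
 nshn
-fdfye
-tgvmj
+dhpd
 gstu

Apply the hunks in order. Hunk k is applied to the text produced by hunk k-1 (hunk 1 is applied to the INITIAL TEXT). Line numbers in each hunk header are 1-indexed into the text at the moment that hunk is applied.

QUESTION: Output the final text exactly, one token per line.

Hunk 1: at line 1 remove [xvzol] add [seg] -> 9 lines: codwm seg oeah tuwob ylw ecn tokcd gstu arzid
Hunk 2: at line 2 remove [tuwob,ylw,ecn] add [ggbc,hthaa,aro] -> 9 lines: codwm seg oeah ggbc hthaa aro tokcd gstu arzid
Hunk 3: at line 4 remove [aro,tokcd] add [tgvmj] -> 8 lines: codwm seg oeah ggbc hthaa tgvmj gstu arzid
Hunk 4: at line 3 remove [hthaa] add [nshn,fdfye] -> 9 lines: codwm seg oeah ggbc nshn fdfye tgvmj gstu arzid
Hunk 5: at line 5 remove [fdfye,tgvmj] add [dhpd] -> 8 lines: codwm seg oeah ggbc nshn dhpd gstu arzid

Answer: codwm
seg
oeah
ggbc
nshn
dhpd
gstu
arzid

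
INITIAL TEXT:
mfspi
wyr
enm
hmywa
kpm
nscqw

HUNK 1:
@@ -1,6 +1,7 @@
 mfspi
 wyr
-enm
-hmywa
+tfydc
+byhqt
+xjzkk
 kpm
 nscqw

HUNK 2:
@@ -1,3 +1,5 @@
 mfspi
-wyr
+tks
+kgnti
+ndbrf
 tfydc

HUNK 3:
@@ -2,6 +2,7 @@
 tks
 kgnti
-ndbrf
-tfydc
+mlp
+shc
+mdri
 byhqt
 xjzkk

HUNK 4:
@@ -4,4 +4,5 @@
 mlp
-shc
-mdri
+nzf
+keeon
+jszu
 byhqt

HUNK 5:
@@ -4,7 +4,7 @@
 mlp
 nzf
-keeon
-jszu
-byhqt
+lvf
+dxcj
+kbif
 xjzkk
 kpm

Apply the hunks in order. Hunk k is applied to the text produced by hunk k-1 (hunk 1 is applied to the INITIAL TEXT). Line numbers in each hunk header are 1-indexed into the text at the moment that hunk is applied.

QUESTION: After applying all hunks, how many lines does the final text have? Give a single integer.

Answer: 11

Derivation:
Hunk 1: at line 1 remove [enm,hmywa] add [tfydc,byhqt,xjzkk] -> 7 lines: mfspi wyr tfydc byhqt xjzkk kpm nscqw
Hunk 2: at line 1 remove [wyr] add [tks,kgnti,ndbrf] -> 9 lines: mfspi tks kgnti ndbrf tfydc byhqt xjzkk kpm nscqw
Hunk 3: at line 2 remove [ndbrf,tfydc] add [mlp,shc,mdri] -> 10 lines: mfspi tks kgnti mlp shc mdri byhqt xjzkk kpm nscqw
Hunk 4: at line 4 remove [shc,mdri] add [nzf,keeon,jszu] -> 11 lines: mfspi tks kgnti mlp nzf keeon jszu byhqt xjzkk kpm nscqw
Hunk 5: at line 4 remove [keeon,jszu,byhqt] add [lvf,dxcj,kbif] -> 11 lines: mfspi tks kgnti mlp nzf lvf dxcj kbif xjzkk kpm nscqw
Final line count: 11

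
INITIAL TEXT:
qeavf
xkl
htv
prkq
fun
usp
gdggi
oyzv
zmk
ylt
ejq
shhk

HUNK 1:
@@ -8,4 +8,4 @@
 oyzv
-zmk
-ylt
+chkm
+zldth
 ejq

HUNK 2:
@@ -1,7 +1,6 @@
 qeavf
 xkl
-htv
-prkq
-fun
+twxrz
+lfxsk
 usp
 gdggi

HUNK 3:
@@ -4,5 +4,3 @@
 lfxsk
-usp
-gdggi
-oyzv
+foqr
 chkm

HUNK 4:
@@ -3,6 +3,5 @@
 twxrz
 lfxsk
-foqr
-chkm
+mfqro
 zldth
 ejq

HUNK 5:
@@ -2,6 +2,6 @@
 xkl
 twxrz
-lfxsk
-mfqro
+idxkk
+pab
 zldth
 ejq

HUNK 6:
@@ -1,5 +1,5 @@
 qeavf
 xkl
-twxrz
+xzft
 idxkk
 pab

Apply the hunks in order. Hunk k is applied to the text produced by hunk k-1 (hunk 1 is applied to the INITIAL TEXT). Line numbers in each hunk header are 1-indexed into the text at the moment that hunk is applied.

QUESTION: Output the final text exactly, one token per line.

Hunk 1: at line 8 remove [zmk,ylt] add [chkm,zldth] -> 12 lines: qeavf xkl htv prkq fun usp gdggi oyzv chkm zldth ejq shhk
Hunk 2: at line 1 remove [htv,prkq,fun] add [twxrz,lfxsk] -> 11 lines: qeavf xkl twxrz lfxsk usp gdggi oyzv chkm zldth ejq shhk
Hunk 3: at line 4 remove [usp,gdggi,oyzv] add [foqr] -> 9 lines: qeavf xkl twxrz lfxsk foqr chkm zldth ejq shhk
Hunk 4: at line 3 remove [foqr,chkm] add [mfqro] -> 8 lines: qeavf xkl twxrz lfxsk mfqro zldth ejq shhk
Hunk 5: at line 2 remove [lfxsk,mfqro] add [idxkk,pab] -> 8 lines: qeavf xkl twxrz idxkk pab zldth ejq shhk
Hunk 6: at line 1 remove [twxrz] add [xzft] -> 8 lines: qeavf xkl xzft idxkk pab zldth ejq shhk

Answer: qeavf
xkl
xzft
idxkk
pab
zldth
ejq
shhk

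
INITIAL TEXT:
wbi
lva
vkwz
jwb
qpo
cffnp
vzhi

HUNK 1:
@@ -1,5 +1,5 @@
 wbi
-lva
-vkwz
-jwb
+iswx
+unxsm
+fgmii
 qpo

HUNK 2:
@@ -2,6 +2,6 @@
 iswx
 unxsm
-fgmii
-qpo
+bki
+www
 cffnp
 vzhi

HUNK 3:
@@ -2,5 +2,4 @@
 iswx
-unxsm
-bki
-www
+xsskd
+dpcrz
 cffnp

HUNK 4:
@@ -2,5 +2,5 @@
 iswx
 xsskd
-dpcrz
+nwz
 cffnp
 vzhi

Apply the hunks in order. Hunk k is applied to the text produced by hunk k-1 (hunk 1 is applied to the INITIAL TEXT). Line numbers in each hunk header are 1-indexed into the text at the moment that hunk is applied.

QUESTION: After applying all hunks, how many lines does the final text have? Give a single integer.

Answer: 6

Derivation:
Hunk 1: at line 1 remove [lva,vkwz,jwb] add [iswx,unxsm,fgmii] -> 7 lines: wbi iswx unxsm fgmii qpo cffnp vzhi
Hunk 2: at line 2 remove [fgmii,qpo] add [bki,www] -> 7 lines: wbi iswx unxsm bki www cffnp vzhi
Hunk 3: at line 2 remove [unxsm,bki,www] add [xsskd,dpcrz] -> 6 lines: wbi iswx xsskd dpcrz cffnp vzhi
Hunk 4: at line 2 remove [dpcrz] add [nwz] -> 6 lines: wbi iswx xsskd nwz cffnp vzhi
Final line count: 6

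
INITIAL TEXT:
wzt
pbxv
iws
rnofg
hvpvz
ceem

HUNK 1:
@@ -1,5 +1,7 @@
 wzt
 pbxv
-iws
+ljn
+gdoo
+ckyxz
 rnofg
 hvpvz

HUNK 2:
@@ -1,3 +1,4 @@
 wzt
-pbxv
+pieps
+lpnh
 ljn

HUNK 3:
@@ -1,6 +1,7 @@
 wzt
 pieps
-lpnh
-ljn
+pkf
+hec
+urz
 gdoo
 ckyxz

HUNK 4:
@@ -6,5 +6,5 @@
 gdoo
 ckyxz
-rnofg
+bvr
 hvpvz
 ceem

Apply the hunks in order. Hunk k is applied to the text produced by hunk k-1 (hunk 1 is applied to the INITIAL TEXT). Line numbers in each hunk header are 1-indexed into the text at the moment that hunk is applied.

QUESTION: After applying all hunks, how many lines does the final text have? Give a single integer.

Hunk 1: at line 1 remove [iws] add [ljn,gdoo,ckyxz] -> 8 lines: wzt pbxv ljn gdoo ckyxz rnofg hvpvz ceem
Hunk 2: at line 1 remove [pbxv] add [pieps,lpnh] -> 9 lines: wzt pieps lpnh ljn gdoo ckyxz rnofg hvpvz ceem
Hunk 3: at line 1 remove [lpnh,ljn] add [pkf,hec,urz] -> 10 lines: wzt pieps pkf hec urz gdoo ckyxz rnofg hvpvz ceem
Hunk 4: at line 6 remove [rnofg] add [bvr] -> 10 lines: wzt pieps pkf hec urz gdoo ckyxz bvr hvpvz ceem
Final line count: 10

Answer: 10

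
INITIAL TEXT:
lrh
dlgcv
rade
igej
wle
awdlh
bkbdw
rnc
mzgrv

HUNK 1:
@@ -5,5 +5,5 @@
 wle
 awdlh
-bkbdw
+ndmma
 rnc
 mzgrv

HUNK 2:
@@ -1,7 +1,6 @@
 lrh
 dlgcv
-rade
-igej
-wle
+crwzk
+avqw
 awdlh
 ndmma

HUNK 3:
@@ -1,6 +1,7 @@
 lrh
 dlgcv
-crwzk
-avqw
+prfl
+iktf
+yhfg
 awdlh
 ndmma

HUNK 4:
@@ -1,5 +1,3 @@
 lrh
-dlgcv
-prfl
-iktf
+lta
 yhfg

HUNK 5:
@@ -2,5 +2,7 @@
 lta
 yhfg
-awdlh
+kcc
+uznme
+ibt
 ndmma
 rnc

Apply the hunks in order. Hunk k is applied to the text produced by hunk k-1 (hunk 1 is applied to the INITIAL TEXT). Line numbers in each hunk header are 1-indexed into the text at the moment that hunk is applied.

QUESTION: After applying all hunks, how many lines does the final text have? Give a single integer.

Answer: 9

Derivation:
Hunk 1: at line 5 remove [bkbdw] add [ndmma] -> 9 lines: lrh dlgcv rade igej wle awdlh ndmma rnc mzgrv
Hunk 2: at line 1 remove [rade,igej,wle] add [crwzk,avqw] -> 8 lines: lrh dlgcv crwzk avqw awdlh ndmma rnc mzgrv
Hunk 3: at line 1 remove [crwzk,avqw] add [prfl,iktf,yhfg] -> 9 lines: lrh dlgcv prfl iktf yhfg awdlh ndmma rnc mzgrv
Hunk 4: at line 1 remove [dlgcv,prfl,iktf] add [lta] -> 7 lines: lrh lta yhfg awdlh ndmma rnc mzgrv
Hunk 5: at line 2 remove [awdlh] add [kcc,uznme,ibt] -> 9 lines: lrh lta yhfg kcc uznme ibt ndmma rnc mzgrv
Final line count: 9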